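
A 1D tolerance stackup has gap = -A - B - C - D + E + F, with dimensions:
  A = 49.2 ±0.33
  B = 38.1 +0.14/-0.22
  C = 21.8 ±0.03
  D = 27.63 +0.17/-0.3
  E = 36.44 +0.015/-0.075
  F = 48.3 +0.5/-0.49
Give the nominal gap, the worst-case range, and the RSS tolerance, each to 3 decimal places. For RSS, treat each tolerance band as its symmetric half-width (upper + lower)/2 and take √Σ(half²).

Stack each dimension's contribution:
  -A: nom -49.200 → Σnom=-49.200; wc +0.330/-0.330 → slack +0.330/-0.330; half-tol=0.330, Σhalf²=0.108900
  -B: nom -38.100 → Σnom=-87.300; wc +0.220/-0.140 → slack +0.550/-0.470; half-tol=0.180, Σhalf²=0.141300
  -C: nom -21.800 → Σnom=-109.100; wc +0.030/-0.030 → slack +0.580/-0.500; half-tol=0.030, Σhalf²=0.142200
  -D: nom -27.630 → Σnom=-136.730; wc +0.300/-0.170 → slack +0.880/-0.670; half-tol=0.235, Σhalf²=0.197425
  +E: nom +36.440 → Σnom=-100.290; wc +0.015/-0.075 → slack +0.895/-0.745; half-tol=0.045, Σhalf²=0.199450
  +F: nom +48.300 → Σnom=-51.990; wc +0.500/-0.490 → slack +1.395/-1.235; half-tol=0.495, Σhalf²=0.444475
Nominal = -51.990. Worst-case = [-51.990 - 1.235, -51.990 + 1.395] = [-53.225, -50.595]. RSS = √0.444475 = 0.667.

nominal=-51.990 wc=[-53.225,-50.595] rss=0.667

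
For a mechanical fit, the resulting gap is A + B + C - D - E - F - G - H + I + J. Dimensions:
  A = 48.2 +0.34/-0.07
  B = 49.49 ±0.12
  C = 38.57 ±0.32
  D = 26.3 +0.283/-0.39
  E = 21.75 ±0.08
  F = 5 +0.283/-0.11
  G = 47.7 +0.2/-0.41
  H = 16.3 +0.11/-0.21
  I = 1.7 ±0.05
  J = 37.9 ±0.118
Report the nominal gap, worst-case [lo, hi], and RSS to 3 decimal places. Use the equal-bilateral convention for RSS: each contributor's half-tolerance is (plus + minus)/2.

Stack each dimension's contribution:
  +A: nom +48.200 → Σnom=48.200; wc +0.340/-0.070 → slack +0.340/-0.070; half-tol=0.205, Σhalf²=0.042025
  +B: nom +49.490 → Σnom=97.690; wc +0.120/-0.120 → slack +0.460/-0.190; half-tol=0.120, Σhalf²=0.056425
  +C: nom +38.570 → Σnom=136.260; wc +0.320/-0.320 → slack +0.780/-0.510; half-tol=0.320, Σhalf²=0.158825
  -D: nom -26.300 → Σnom=109.960; wc +0.390/-0.283 → slack +1.170/-0.793; half-tol=0.337, Σhalf²=0.272057
  -E: nom -21.750 → Σnom=88.210; wc +0.080/-0.080 → slack +1.250/-0.873; half-tol=0.080, Σhalf²=0.278457
  -F: nom -5.000 → Σnom=83.210; wc +0.110/-0.283 → slack +1.360/-1.156; half-tol=0.196, Σhalf²=0.317070
  -G: nom -47.700 → Σnom=35.510; wc +0.410/-0.200 → slack +1.770/-1.356; half-tol=0.305, Σhalf²=0.410095
  -H: nom -16.300 → Σnom=19.210; wc +0.210/-0.110 → slack +1.980/-1.466; half-tol=0.160, Σhalf²=0.435695
  +I: nom +1.700 → Σnom=20.910; wc +0.050/-0.050 → slack +2.030/-1.516; half-tol=0.050, Σhalf²=0.438195
  +J: nom +37.900 → Σnom=58.810; wc +0.118/-0.118 → slack +2.148/-1.634; half-tol=0.118, Σhalf²=0.452119
Nominal = 58.810. Worst-case = [58.810 - 1.634, 58.810 + 2.148] = [57.176, 60.958]. RSS = √0.452119 = 0.672.

nominal=58.810 wc=[57.176,60.958] rss=0.672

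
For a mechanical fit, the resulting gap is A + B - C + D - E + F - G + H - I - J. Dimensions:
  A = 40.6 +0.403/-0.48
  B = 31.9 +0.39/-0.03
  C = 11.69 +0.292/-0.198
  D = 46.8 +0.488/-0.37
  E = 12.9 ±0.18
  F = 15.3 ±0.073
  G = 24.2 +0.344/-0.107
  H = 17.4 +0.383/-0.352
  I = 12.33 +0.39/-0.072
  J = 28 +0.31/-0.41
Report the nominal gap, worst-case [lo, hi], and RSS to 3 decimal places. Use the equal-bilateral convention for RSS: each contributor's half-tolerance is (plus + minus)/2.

Stack each dimension's contribution:
  +A: nom +40.600 → Σnom=40.600; wc +0.403/-0.480 → slack +0.403/-0.480; half-tol=0.442, Σhalf²=0.194922
  +B: nom +31.900 → Σnom=72.500; wc +0.390/-0.030 → slack +0.793/-0.510; half-tol=0.210, Σhalf²=0.239022
  -C: nom -11.690 → Σnom=60.810; wc +0.198/-0.292 → slack +0.991/-0.802; half-tol=0.245, Σhalf²=0.299047
  +D: nom +46.800 → Σnom=107.610; wc +0.488/-0.370 → slack +1.479/-1.172; half-tol=0.429, Σhalf²=0.483088
  -E: nom -12.900 → Σnom=94.710; wc +0.180/-0.180 → slack +1.659/-1.352; half-tol=0.180, Σhalf²=0.515488
  +F: nom +15.300 → Σnom=110.010; wc +0.073/-0.073 → slack +1.732/-1.425; half-tol=0.073, Σhalf²=0.520817
  -G: nom -24.200 → Σnom=85.810; wc +0.107/-0.344 → slack +1.839/-1.769; half-tol=0.225, Σhalf²=0.571667
  +H: nom +17.400 → Σnom=103.210; wc +0.383/-0.352 → slack +2.222/-2.121; half-tol=0.367, Σhalf²=0.706724
  -I: nom -12.330 → Σnom=90.880; wc +0.072/-0.390 → slack +2.294/-2.511; half-tol=0.231, Σhalf²=0.760085
  -J: nom -28.000 → Σnom=62.880; wc +0.410/-0.310 → slack +2.704/-2.821; half-tol=0.360, Σhalf²=0.889685
Nominal = 62.880. Worst-case = [62.880 - 2.821, 62.880 + 2.704] = [60.059, 65.584]. RSS = √0.889685 = 0.943.

nominal=62.880 wc=[60.059,65.584] rss=0.943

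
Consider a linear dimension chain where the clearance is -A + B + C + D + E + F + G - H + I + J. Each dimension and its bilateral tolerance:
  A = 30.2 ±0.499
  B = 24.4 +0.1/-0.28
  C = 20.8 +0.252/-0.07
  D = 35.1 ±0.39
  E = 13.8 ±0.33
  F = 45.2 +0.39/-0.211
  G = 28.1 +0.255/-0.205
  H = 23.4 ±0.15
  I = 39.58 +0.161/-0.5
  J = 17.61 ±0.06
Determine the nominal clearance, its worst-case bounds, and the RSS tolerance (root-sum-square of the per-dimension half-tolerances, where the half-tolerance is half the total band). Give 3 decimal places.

Stack each dimension's contribution:
  -A: nom -30.200 → Σnom=-30.200; wc +0.499/-0.499 → slack +0.499/-0.499; half-tol=0.499, Σhalf²=0.249001
  +B: nom +24.400 → Σnom=-5.800; wc +0.100/-0.280 → slack +0.599/-0.779; half-tol=0.190, Σhalf²=0.285101
  +C: nom +20.800 → Σnom=15.000; wc +0.252/-0.070 → slack +0.851/-0.849; half-tol=0.161, Σhalf²=0.311022
  +D: nom +35.100 → Σnom=50.100; wc +0.390/-0.390 → slack +1.241/-1.239; half-tol=0.390, Σhalf²=0.463122
  +E: nom +13.800 → Σnom=63.900; wc +0.330/-0.330 → slack +1.571/-1.569; half-tol=0.330, Σhalf²=0.572022
  +F: nom +45.200 → Σnom=109.100; wc +0.390/-0.211 → slack +1.961/-1.780; half-tol=0.300, Σhalf²=0.662322
  +G: nom +28.100 → Σnom=137.200; wc +0.255/-0.205 → slack +2.216/-1.985; half-tol=0.230, Σhalf²=0.715222
  -H: nom -23.400 → Σnom=113.800; wc +0.150/-0.150 → slack +2.366/-2.135; half-tol=0.150, Σhalf²=0.737722
  +I: nom +39.580 → Σnom=153.380; wc +0.161/-0.500 → slack +2.527/-2.635; half-tol=0.331, Σhalf²=0.846952
  +J: nom +17.610 → Σnom=170.990; wc +0.060/-0.060 → slack +2.587/-2.695; half-tol=0.060, Σhalf²=0.850552
Nominal = 170.990. Worst-case = [170.990 - 2.695, 170.990 + 2.587] = [168.295, 173.577]. RSS = √0.850552 = 0.922.

nominal=170.990 wc=[168.295,173.577] rss=0.922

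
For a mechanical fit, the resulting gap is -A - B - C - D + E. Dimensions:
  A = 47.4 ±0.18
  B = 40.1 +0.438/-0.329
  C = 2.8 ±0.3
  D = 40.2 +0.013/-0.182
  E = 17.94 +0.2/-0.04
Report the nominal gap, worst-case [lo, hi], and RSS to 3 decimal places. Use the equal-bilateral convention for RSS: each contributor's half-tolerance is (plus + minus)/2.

Stack each dimension's contribution:
  -A: nom -47.400 → Σnom=-47.400; wc +0.180/-0.180 → slack +0.180/-0.180; half-tol=0.180, Σhalf²=0.032400
  -B: nom -40.100 → Σnom=-87.500; wc +0.329/-0.438 → slack +0.509/-0.618; half-tol=0.384, Σhalf²=0.179472
  -C: nom -2.800 → Σnom=-90.300; wc +0.300/-0.300 → slack +0.809/-0.918; half-tol=0.300, Σhalf²=0.269472
  -D: nom -40.200 → Σnom=-130.500; wc +0.182/-0.013 → slack +0.991/-0.931; half-tol=0.098, Σhalf²=0.278978
  +E: nom +17.940 → Σnom=-112.560; wc +0.200/-0.040 → slack +1.191/-0.971; half-tol=0.120, Σhalf²=0.293378
Nominal = -112.560. Worst-case = [-112.560 - 0.971, -112.560 + 1.191] = [-113.531, -111.369]. RSS = √0.293378 = 0.542.

nominal=-112.560 wc=[-113.531,-111.369] rss=0.542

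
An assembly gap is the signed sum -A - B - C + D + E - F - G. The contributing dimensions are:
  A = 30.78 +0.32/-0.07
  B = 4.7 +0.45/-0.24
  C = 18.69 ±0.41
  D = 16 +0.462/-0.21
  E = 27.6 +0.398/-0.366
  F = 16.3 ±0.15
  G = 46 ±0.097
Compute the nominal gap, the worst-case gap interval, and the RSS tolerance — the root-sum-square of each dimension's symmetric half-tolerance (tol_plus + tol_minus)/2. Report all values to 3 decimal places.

nominal=-72.870 wc=[-74.873,-71.043] rss=0.785

Stack each dimension's contribution:
  -A: nom -30.780 → Σnom=-30.780; wc +0.070/-0.320 → slack +0.070/-0.320; half-tol=0.195, Σhalf²=0.038025
  -B: nom -4.700 → Σnom=-35.480; wc +0.240/-0.450 → slack +0.310/-0.770; half-tol=0.345, Σhalf²=0.157050
  -C: nom -18.690 → Σnom=-54.170; wc +0.410/-0.410 → slack +0.720/-1.180; half-tol=0.410, Σhalf²=0.325150
  +D: nom +16.000 → Σnom=-38.170; wc +0.462/-0.210 → slack +1.182/-1.390; half-tol=0.336, Σhalf²=0.438046
  +E: nom +27.600 → Σnom=-10.570; wc +0.398/-0.366 → slack +1.580/-1.756; half-tol=0.382, Σhalf²=0.583970
  -F: nom -16.300 → Σnom=-26.870; wc +0.150/-0.150 → slack +1.730/-1.906; half-tol=0.150, Σhalf²=0.606470
  -G: nom -46.000 → Σnom=-72.870; wc +0.097/-0.097 → slack +1.827/-2.003; half-tol=0.097, Σhalf²=0.615879
Nominal = -72.870. Worst-case = [-72.870 - 2.003, -72.870 + 1.827] = [-74.873, -71.043]. RSS = √0.615879 = 0.785.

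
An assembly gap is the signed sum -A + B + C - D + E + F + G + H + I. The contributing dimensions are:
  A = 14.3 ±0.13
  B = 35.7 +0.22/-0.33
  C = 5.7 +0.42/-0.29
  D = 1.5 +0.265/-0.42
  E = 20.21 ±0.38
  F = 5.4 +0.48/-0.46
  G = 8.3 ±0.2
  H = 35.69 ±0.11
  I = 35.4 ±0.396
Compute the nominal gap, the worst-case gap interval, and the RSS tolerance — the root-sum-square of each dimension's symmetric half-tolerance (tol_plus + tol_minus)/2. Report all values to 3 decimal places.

nominal=130.600 wc=[128.039,133.356] rss=0.954

Stack each dimension's contribution:
  -A: nom -14.300 → Σnom=-14.300; wc +0.130/-0.130 → slack +0.130/-0.130; half-tol=0.130, Σhalf²=0.016900
  +B: nom +35.700 → Σnom=21.400; wc +0.220/-0.330 → slack +0.350/-0.460; half-tol=0.275, Σhalf²=0.092525
  +C: nom +5.700 → Σnom=27.100; wc +0.420/-0.290 → slack +0.770/-0.750; half-tol=0.355, Σhalf²=0.218550
  -D: nom -1.500 → Σnom=25.600; wc +0.420/-0.265 → slack +1.190/-1.015; half-tol=0.343, Σhalf²=0.335856
  +E: nom +20.210 → Σnom=45.810; wc +0.380/-0.380 → slack +1.570/-1.395; half-tol=0.380, Σhalf²=0.480256
  +F: nom +5.400 → Σnom=51.210; wc +0.480/-0.460 → slack +2.050/-1.855; half-tol=0.470, Σhalf²=0.701156
  +G: nom +8.300 → Σnom=59.510; wc +0.200/-0.200 → slack +2.250/-2.055; half-tol=0.200, Σhalf²=0.741156
  +H: nom +35.690 → Σnom=95.200; wc +0.110/-0.110 → slack +2.360/-2.165; half-tol=0.110, Σhalf²=0.753256
  +I: nom +35.400 → Σnom=130.600; wc +0.396/-0.396 → slack +2.756/-2.561; half-tol=0.396, Σhalf²=0.910072
Nominal = 130.600. Worst-case = [130.600 - 2.561, 130.600 + 2.756] = [128.039, 133.356]. RSS = √0.910072 = 0.954.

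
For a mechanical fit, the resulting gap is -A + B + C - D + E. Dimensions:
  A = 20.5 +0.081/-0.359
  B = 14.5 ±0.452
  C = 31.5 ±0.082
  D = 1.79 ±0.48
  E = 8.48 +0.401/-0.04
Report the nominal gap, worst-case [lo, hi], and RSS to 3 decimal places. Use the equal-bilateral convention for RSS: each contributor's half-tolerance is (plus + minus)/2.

Stack each dimension's contribution:
  -A: nom -20.500 → Σnom=-20.500; wc +0.359/-0.081 → slack +0.359/-0.081; half-tol=0.220, Σhalf²=0.048400
  +B: nom +14.500 → Σnom=-6.000; wc +0.452/-0.452 → slack +0.811/-0.533; half-tol=0.452, Σhalf²=0.252704
  +C: nom +31.500 → Σnom=25.500; wc +0.082/-0.082 → slack +0.893/-0.615; half-tol=0.082, Σhalf²=0.259428
  -D: nom -1.790 → Σnom=23.710; wc +0.480/-0.480 → slack +1.373/-1.095; half-tol=0.480, Σhalf²=0.489828
  +E: nom +8.480 → Σnom=32.190; wc +0.401/-0.040 → slack +1.774/-1.135; half-tol=0.221, Σhalf²=0.538448
Nominal = 32.190. Worst-case = [32.190 - 1.135, 32.190 + 1.774] = [31.055, 33.964]. RSS = √0.538448 = 0.734.

nominal=32.190 wc=[31.055,33.964] rss=0.734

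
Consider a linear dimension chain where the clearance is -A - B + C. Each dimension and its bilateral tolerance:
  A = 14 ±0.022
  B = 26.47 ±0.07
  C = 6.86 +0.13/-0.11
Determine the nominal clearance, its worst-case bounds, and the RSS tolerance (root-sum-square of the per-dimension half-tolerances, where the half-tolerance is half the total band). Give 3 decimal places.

Stack each dimension's contribution:
  -A: nom -14.000 → Σnom=-14.000; wc +0.022/-0.022 → slack +0.022/-0.022; half-tol=0.022, Σhalf²=0.000484
  -B: nom -26.470 → Σnom=-40.470; wc +0.070/-0.070 → slack +0.092/-0.092; half-tol=0.070, Σhalf²=0.005384
  +C: nom +6.860 → Σnom=-33.610; wc +0.130/-0.110 → slack +0.222/-0.202; half-tol=0.120, Σhalf²=0.019784
Nominal = -33.610. Worst-case = [-33.610 - 0.202, -33.610 + 0.222] = [-33.812, -33.388]. RSS = √0.019784 = 0.141.

nominal=-33.610 wc=[-33.812,-33.388] rss=0.141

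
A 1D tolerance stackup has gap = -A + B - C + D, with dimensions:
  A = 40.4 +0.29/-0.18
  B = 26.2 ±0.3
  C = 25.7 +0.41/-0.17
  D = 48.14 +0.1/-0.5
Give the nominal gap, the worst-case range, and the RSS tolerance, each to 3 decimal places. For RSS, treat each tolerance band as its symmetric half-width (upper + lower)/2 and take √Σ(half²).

nominal=8.240 wc=[6.740,8.990] rss=0.565

Stack each dimension's contribution:
  -A: nom -40.400 → Σnom=-40.400; wc +0.180/-0.290 → slack +0.180/-0.290; half-tol=0.235, Σhalf²=0.055225
  +B: nom +26.200 → Σnom=-14.200; wc +0.300/-0.300 → slack +0.480/-0.590; half-tol=0.300, Σhalf²=0.145225
  -C: nom -25.700 → Σnom=-39.900; wc +0.170/-0.410 → slack +0.650/-1.000; half-tol=0.290, Σhalf²=0.229325
  +D: nom +48.140 → Σnom=8.240; wc +0.100/-0.500 → slack +0.750/-1.500; half-tol=0.300, Σhalf²=0.319325
Nominal = 8.240. Worst-case = [8.240 - 1.500, 8.240 + 0.750] = [6.740, 8.990]. RSS = √0.319325 = 0.565.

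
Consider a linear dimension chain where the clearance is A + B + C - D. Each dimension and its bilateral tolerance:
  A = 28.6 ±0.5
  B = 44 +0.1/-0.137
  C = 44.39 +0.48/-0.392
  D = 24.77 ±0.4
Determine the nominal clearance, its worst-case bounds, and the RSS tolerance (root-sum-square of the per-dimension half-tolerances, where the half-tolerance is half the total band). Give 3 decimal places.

Stack each dimension's contribution:
  +A: nom +28.600 → Σnom=28.600; wc +0.500/-0.500 → slack +0.500/-0.500; half-tol=0.500, Σhalf²=0.250000
  +B: nom +44.000 → Σnom=72.600; wc +0.100/-0.137 → slack +0.600/-0.637; half-tol=0.119, Σhalf²=0.264042
  +C: nom +44.390 → Σnom=116.990; wc +0.480/-0.392 → slack +1.080/-1.029; half-tol=0.436, Σhalf²=0.454138
  -D: nom -24.770 → Σnom=92.220; wc +0.400/-0.400 → slack +1.480/-1.429; half-tol=0.400, Σhalf²=0.614138
Nominal = 92.220. Worst-case = [92.220 - 1.429, 92.220 + 1.480] = [90.791, 93.700]. RSS = √0.614138 = 0.784.

nominal=92.220 wc=[90.791,93.700] rss=0.784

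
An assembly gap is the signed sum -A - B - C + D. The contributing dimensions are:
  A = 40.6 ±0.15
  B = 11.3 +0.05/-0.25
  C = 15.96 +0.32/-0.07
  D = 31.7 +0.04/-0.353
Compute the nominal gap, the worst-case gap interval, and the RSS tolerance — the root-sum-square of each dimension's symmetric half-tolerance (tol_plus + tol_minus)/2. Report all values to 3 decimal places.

nominal=-36.160 wc=[-37.033,-35.650] rss=0.349

Stack each dimension's contribution:
  -A: nom -40.600 → Σnom=-40.600; wc +0.150/-0.150 → slack +0.150/-0.150; half-tol=0.150, Σhalf²=0.022500
  -B: nom -11.300 → Σnom=-51.900; wc +0.250/-0.050 → slack +0.400/-0.200; half-tol=0.150, Σhalf²=0.045000
  -C: nom -15.960 → Σnom=-67.860; wc +0.070/-0.320 → slack +0.470/-0.520; half-tol=0.195, Σhalf²=0.083025
  +D: nom +31.700 → Σnom=-36.160; wc +0.040/-0.353 → slack +0.510/-0.873; half-tol=0.196, Σhalf²=0.121637
Nominal = -36.160. Worst-case = [-36.160 - 0.873, -36.160 + 0.510] = [-37.033, -35.650]. RSS = √0.121637 = 0.349.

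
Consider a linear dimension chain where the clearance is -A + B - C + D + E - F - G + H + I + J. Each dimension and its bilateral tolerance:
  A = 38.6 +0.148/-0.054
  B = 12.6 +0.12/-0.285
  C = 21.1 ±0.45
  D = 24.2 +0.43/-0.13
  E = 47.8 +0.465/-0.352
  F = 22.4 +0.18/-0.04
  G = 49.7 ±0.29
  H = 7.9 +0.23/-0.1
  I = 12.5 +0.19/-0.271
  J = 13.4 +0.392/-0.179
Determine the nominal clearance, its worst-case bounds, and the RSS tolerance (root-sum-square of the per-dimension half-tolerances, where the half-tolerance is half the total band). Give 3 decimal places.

nominal=-13.400 wc=[-15.785,-10.739] rss=0.870

Stack each dimension's contribution:
  -A: nom -38.600 → Σnom=-38.600; wc +0.054/-0.148 → slack +0.054/-0.148; half-tol=0.101, Σhalf²=0.010201
  +B: nom +12.600 → Σnom=-26.000; wc +0.120/-0.285 → slack +0.174/-0.433; half-tol=0.202, Σhalf²=0.051207
  -C: nom -21.100 → Σnom=-47.100; wc +0.450/-0.450 → slack +0.624/-0.883; half-tol=0.450, Σhalf²=0.253707
  +D: nom +24.200 → Σnom=-22.900; wc +0.430/-0.130 → slack +1.054/-1.013; half-tol=0.280, Σhalf²=0.332107
  +E: nom +47.800 → Σnom=24.900; wc +0.465/-0.352 → slack +1.519/-1.365; half-tol=0.408, Σhalf²=0.498980
  -F: nom -22.400 → Σnom=2.500; wc +0.040/-0.180 → slack +1.559/-1.545; half-tol=0.110, Σhalf²=0.511080
  -G: nom -49.700 → Σnom=-47.200; wc +0.290/-0.290 → slack +1.849/-1.835; half-tol=0.290, Σhalf²=0.595179
  +H: nom +7.900 → Σnom=-39.300; wc +0.230/-0.100 → slack +2.079/-1.935; half-tol=0.165, Σhalf²=0.622405
  +I: nom +12.500 → Σnom=-26.800; wc +0.190/-0.271 → slack +2.269/-2.206; half-tol=0.231, Σhalf²=0.675535
  +J: nom +13.400 → Σnom=-13.400; wc +0.392/-0.179 → slack +2.661/-2.385; half-tol=0.285, Σhalf²=0.757045
Nominal = -13.400. Worst-case = [-13.400 - 2.385, -13.400 + 2.661] = [-15.785, -10.739]. RSS = √0.757045 = 0.870.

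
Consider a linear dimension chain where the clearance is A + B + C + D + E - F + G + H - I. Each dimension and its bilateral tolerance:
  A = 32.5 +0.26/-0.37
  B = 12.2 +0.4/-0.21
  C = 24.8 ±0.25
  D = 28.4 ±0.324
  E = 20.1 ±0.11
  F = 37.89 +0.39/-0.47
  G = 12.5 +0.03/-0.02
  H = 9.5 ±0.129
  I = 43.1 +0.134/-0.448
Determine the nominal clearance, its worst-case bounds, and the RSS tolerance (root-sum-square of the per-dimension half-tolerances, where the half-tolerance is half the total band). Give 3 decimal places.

nominal=59.010 wc=[57.073,61.431] rss=0.812

Stack each dimension's contribution:
  +A: nom +32.500 → Σnom=32.500; wc +0.260/-0.370 → slack +0.260/-0.370; half-tol=0.315, Σhalf²=0.099225
  +B: nom +12.200 → Σnom=44.700; wc +0.400/-0.210 → slack +0.660/-0.580; half-tol=0.305, Σhalf²=0.192250
  +C: nom +24.800 → Σnom=69.500; wc +0.250/-0.250 → slack +0.910/-0.830; half-tol=0.250, Σhalf²=0.254750
  +D: nom +28.400 → Σnom=97.900; wc +0.324/-0.324 → slack +1.234/-1.154; half-tol=0.324, Σhalf²=0.359726
  +E: nom +20.100 → Σnom=118.000; wc +0.110/-0.110 → slack +1.344/-1.264; half-tol=0.110, Σhalf²=0.371826
  -F: nom -37.890 → Σnom=80.110; wc +0.470/-0.390 → slack +1.814/-1.654; half-tol=0.430, Σhalf²=0.556726
  +G: nom +12.500 → Σnom=92.610; wc +0.030/-0.020 → slack +1.844/-1.674; half-tol=0.025, Σhalf²=0.557351
  +H: nom +9.500 → Σnom=102.110; wc +0.129/-0.129 → slack +1.973/-1.803; half-tol=0.129, Σhalf²=0.573992
  -I: nom -43.100 → Σnom=59.010; wc +0.448/-0.134 → slack +2.421/-1.937; half-tol=0.291, Σhalf²=0.658673
Nominal = 59.010. Worst-case = [59.010 - 1.937, 59.010 + 2.421] = [57.073, 61.431]. RSS = √0.658673 = 0.812.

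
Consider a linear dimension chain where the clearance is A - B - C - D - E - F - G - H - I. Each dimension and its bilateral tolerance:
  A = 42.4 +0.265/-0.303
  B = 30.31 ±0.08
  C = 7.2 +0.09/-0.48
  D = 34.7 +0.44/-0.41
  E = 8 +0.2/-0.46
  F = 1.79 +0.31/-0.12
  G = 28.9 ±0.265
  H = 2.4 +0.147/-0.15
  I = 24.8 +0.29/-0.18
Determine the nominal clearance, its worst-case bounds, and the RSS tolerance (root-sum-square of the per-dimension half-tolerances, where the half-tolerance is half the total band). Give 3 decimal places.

nominal=-95.700 wc=[-97.825,-93.290] rss=0.807

Stack each dimension's contribution:
  +A: nom +42.400 → Σnom=42.400; wc +0.265/-0.303 → slack +0.265/-0.303; half-tol=0.284, Σhalf²=0.080656
  -B: nom -30.310 → Σnom=12.090; wc +0.080/-0.080 → slack +0.345/-0.383; half-tol=0.080, Σhalf²=0.087056
  -C: nom -7.200 → Σnom=4.890; wc +0.480/-0.090 → slack +0.825/-0.473; half-tol=0.285, Σhalf²=0.168281
  -D: nom -34.700 → Σnom=-29.810; wc +0.410/-0.440 → slack +1.235/-0.913; half-tol=0.425, Σhalf²=0.348906
  -E: nom -8.000 → Σnom=-37.810; wc +0.460/-0.200 → slack +1.695/-1.113; half-tol=0.330, Σhalf²=0.457806
  -F: nom -1.790 → Σnom=-39.600; wc +0.120/-0.310 → slack +1.815/-1.423; half-tol=0.215, Σhalf²=0.504031
  -G: nom -28.900 → Σnom=-68.500; wc +0.265/-0.265 → slack +2.080/-1.688; half-tol=0.265, Σhalf²=0.574256
  -H: nom -2.400 → Σnom=-70.900; wc +0.150/-0.147 → slack +2.230/-1.835; half-tol=0.148, Σhalf²=0.596308
  -I: nom -24.800 → Σnom=-95.700; wc +0.180/-0.290 → slack +2.410/-2.125; half-tol=0.235, Σhalf²=0.651533
Nominal = -95.700. Worst-case = [-95.700 - 2.125, -95.700 + 2.410] = [-97.825, -93.290]. RSS = √0.651533 = 0.807.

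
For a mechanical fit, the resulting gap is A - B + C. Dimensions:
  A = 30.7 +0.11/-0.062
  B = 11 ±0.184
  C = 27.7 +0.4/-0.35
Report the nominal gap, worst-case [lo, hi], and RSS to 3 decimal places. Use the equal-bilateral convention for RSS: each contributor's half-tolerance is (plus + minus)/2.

Stack each dimension's contribution:
  +A: nom +30.700 → Σnom=30.700; wc +0.110/-0.062 → slack +0.110/-0.062; half-tol=0.086, Σhalf²=0.007396
  -B: nom -11.000 → Σnom=19.700; wc +0.184/-0.184 → slack +0.294/-0.246; half-tol=0.184, Σhalf²=0.041252
  +C: nom +27.700 → Σnom=47.400; wc +0.400/-0.350 → slack +0.694/-0.596; half-tol=0.375, Σhalf²=0.181877
Nominal = 47.400. Worst-case = [47.400 - 0.596, 47.400 + 0.694] = [46.804, 48.094]. RSS = √0.181877 = 0.426.

nominal=47.400 wc=[46.804,48.094] rss=0.426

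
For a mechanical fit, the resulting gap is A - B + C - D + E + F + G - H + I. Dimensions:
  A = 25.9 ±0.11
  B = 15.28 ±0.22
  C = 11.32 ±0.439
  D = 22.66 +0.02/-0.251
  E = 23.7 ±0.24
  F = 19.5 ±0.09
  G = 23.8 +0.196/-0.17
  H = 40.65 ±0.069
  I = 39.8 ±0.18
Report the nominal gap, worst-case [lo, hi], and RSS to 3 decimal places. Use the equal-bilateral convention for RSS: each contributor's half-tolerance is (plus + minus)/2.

Stack each dimension's contribution:
  +A: nom +25.900 → Σnom=25.900; wc +0.110/-0.110 → slack +0.110/-0.110; half-tol=0.110, Σhalf²=0.012100
  -B: nom -15.280 → Σnom=10.620; wc +0.220/-0.220 → slack +0.330/-0.330; half-tol=0.220, Σhalf²=0.060500
  +C: nom +11.320 → Σnom=21.940; wc +0.439/-0.439 → slack +0.769/-0.769; half-tol=0.439, Σhalf²=0.253221
  -D: nom -22.660 → Σnom=-0.720; wc +0.251/-0.020 → slack +1.020/-0.789; half-tol=0.136, Σhalf²=0.271581
  +E: nom +23.700 → Σnom=22.980; wc +0.240/-0.240 → slack +1.260/-1.029; half-tol=0.240, Σhalf²=0.329181
  +F: nom +19.500 → Σnom=42.480; wc +0.090/-0.090 → slack +1.350/-1.119; half-tol=0.090, Σhalf²=0.337281
  +G: nom +23.800 → Σnom=66.280; wc +0.196/-0.170 → slack +1.546/-1.289; half-tol=0.183, Σhalf²=0.370770
  -H: nom -40.650 → Σnom=25.630; wc +0.069/-0.069 → slack +1.615/-1.358; half-tol=0.069, Σhalf²=0.375531
  +I: nom +39.800 → Σnom=65.430; wc +0.180/-0.180 → slack +1.795/-1.538; half-tol=0.180, Σhalf²=0.407931
Nominal = 65.430. Worst-case = [65.430 - 1.538, 65.430 + 1.795] = [63.892, 67.225]. RSS = √0.407931 = 0.639.

nominal=65.430 wc=[63.892,67.225] rss=0.639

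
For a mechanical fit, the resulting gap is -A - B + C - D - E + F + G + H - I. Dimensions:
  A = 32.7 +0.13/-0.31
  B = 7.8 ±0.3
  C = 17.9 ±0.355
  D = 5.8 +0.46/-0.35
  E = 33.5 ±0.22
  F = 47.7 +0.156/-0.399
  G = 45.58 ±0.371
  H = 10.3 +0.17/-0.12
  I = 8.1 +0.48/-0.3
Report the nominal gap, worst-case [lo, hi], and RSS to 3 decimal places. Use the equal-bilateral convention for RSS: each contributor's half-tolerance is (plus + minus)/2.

Stack each dimension's contribution:
  -A: nom -32.700 → Σnom=-32.700; wc +0.310/-0.130 → slack +0.310/-0.130; half-tol=0.220, Σhalf²=0.048400
  -B: nom -7.800 → Σnom=-40.500; wc +0.300/-0.300 → slack +0.610/-0.430; half-tol=0.300, Σhalf²=0.138400
  +C: nom +17.900 → Σnom=-22.600; wc +0.355/-0.355 → slack +0.965/-0.785; half-tol=0.355, Σhalf²=0.264425
  -D: nom -5.800 → Σnom=-28.400; wc +0.350/-0.460 → slack +1.315/-1.245; half-tol=0.405, Σhalf²=0.428450
  -E: nom -33.500 → Σnom=-61.900; wc +0.220/-0.220 → slack +1.535/-1.465; half-tol=0.220, Σhalf²=0.476850
  +F: nom +47.700 → Σnom=-14.200; wc +0.156/-0.399 → slack +1.691/-1.864; half-tol=0.278, Σhalf²=0.553856
  +G: nom +45.580 → Σnom=31.380; wc +0.371/-0.371 → slack +2.062/-2.235; half-tol=0.371, Σhalf²=0.691497
  +H: nom +10.300 → Σnom=41.680; wc +0.170/-0.120 → slack +2.232/-2.355; half-tol=0.145, Σhalf²=0.712522
  -I: nom -8.100 → Σnom=33.580; wc +0.300/-0.480 → slack +2.532/-2.835; half-tol=0.390, Σhalf²=0.864622
Nominal = 33.580. Worst-case = [33.580 - 2.835, 33.580 + 2.532] = [30.745, 36.112]. RSS = √0.864622 = 0.930.

nominal=33.580 wc=[30.745,36.112] rss=0.930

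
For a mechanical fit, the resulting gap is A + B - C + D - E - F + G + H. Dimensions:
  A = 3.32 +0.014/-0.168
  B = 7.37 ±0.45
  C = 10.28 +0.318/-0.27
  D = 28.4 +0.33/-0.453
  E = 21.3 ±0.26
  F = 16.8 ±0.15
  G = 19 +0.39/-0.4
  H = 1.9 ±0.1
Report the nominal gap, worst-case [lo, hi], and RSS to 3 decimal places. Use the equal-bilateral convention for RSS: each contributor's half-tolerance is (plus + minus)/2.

Stack each dimension's contribution:
  +A: nom +3.320 → Σnom=3.320; wc +0.014/-0.168 → slack +0.014/-0.168; half-tol=0.091, Σhalf²=0.008281
  +B: nom +7.370 → Σnom=10.690; wc +0.450/-0.450 → slack +0.464/-0.618; half-tol=0.450, Σhalf²=0.210781
  -C: nom -10.280 → Σnom=0.410; wc +0.270/-0.318 → slack +0.734/-0.936; half-tol=0.294, Σhalf²=0.297217
  +D: nom +28.400 → Σnom=28.810; wc +0.330/-0.453 → slack +1.064/-1.389; half-tol=0.392, Σhalf²=0.450489
  -E: nom -21.300 → Σnom=7.510; wc +0.260/-0.260 → slack +1.324/-1.649; half-tol=0.260, Σhalf²=0.518089
  -F: nom -16.800 → Σnom=-9.290; wc +0.150/-0.150 → slack +1.474/-1.799; half-tol=0.150, Σhalf²=0.540589
  +G: nom +19.000 → Σnom=9.710; wc +0.390/-0.400 → slack +1.864/-2.199; half-tol=0.395, Σhalf²=0.696614
  +H: nom +1.900 → Σnom=11.610; wc +0.100/-0.100 → slack +1.964/-2.299; half-tol=0.100, Σhalf²=0.706614
Nominal = 11.610. Worst-case = [11.610 - 2.299, 11.610 + 1.964] = [9.311, 13.574]. RSS = √0.706614 = 0.841.

nominal=11.610 wc=[9.311,13.574] rss=0.841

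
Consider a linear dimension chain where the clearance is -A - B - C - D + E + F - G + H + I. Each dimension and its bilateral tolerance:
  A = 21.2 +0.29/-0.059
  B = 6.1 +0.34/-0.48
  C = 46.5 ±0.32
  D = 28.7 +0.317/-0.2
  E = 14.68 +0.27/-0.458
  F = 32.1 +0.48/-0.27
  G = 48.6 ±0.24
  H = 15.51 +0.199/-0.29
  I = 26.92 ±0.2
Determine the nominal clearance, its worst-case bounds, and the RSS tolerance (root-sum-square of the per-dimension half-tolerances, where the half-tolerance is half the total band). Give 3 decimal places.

nominal=-61.890 wc=[-64.615,-59.442] rss=0.893

Stack each dimension's contribution:
  -A: nom -21.200 → Σnom=-21.200; wc +0.059/-0.290 → slack +0.059/-0.290; half-tol=0.174, Σhalf²=0.030450
  -B: nom -6.100 → Σnom=-27.300; wc +0.480/-0.340 → slack +0.539/-0.630; half-tol=0.410, Σhalf²=0.198550
  -C: nom -46.500 → Σnom=-73.800; wc +0.320/-0.320 → slack +0.859/-0.950; half-tol=0.320, Σhalf²=0.300950
  -D: nom -28.700 → Σnom=-102.500; wc +0.200/-0.317 → slack +1.059/-1.267; half-tol=0.259, Σhalf²=0.367773
  +E: nom +14.680 → Σnom=-87.820; wc +0.270/-0.458 → slack +1.329/-1.725; half-tol=0.364, Σhalf²=0.500269
  +F: nom +32.100 → Σnom=-55.720; wc +0.480/-0.270 → slack +1.809/-1.995; half-tol=0.375, Σhalf²=0.640894
  -G: nom -48.600 → Σnom=-104.320; wc +0.240/-0.240 → slack +2.049/-2.235; half-tol=0.240, Σhalf²=0.698493
  +H: nom +15.510 → Σnom=-88.810; wc +0.199/-0.290 → slack +2.248/-2.525; half-tol=0.244, Σhalf²=0.758274
  +I: nom +26.920 → Σnom=-61.890; wc +0.200/-0.200 → slack +2.448/-2.725; half-tol=0.200, Σhalf²=0.798274
Nominal = -61.890. Worst-case = [-61.890 - 2.725, -61.890 + 2.448] = [-64.615, -59.442]. RSS = √0.798274 = 0.893.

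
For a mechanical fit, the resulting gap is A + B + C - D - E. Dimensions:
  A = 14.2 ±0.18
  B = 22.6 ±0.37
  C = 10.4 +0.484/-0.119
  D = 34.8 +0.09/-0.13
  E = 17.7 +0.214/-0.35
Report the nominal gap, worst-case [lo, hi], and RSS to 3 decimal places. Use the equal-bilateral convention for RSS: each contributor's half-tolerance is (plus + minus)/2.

nominal=-5.300 wc=[-6.273,-3.786] rss=0.593

Stack each dimension's contribution:
  +A: nom +14.200 → Σnom=14.200; wc +0.180/-0.180 → slack +0.180/-0.180; half-tol=0.180, Σhalf²=0.032400
  +B: nom +22.600 → Σnom=36.800; wc +0.370/-0.370 → slack +0.550/-0.550; half-tol=0.370, Σhalf²=0.169300
  +C: nom +10.400 → Σnom=47.200; wc +0.484/-0.119 → slack +1.034/-0.669; half-tol=0.301, Σhalf²=0.260202
  -D: nom -34.800 → Σnom=12.400; wc +0.130/-0.090 → slack +1.164/-0.759; half-tol=0.110, Σhalf²=0.272302
  -E: nom -17.700 → Σnom=-5.300; wc +0.350/-0.214 → slack +1.514/-0.973; half-tol=0.282, Σhalf²=0.351826
Nominal = -5.300. Worst-case = [-5.300 - 0.973, -5.300 + 1.514] = [-6.273, -3.786]. RSS = √0.351826 = 0.593.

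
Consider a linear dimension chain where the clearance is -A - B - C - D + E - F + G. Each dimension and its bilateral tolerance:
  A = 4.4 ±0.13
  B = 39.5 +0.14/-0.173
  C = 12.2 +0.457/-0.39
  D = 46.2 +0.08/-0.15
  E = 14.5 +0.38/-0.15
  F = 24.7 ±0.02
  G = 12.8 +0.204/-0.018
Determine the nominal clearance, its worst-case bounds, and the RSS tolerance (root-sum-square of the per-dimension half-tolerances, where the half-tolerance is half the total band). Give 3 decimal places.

nominal=-99.700 wc=[-100.695,-98.253] rss=0.563

Stack each dimension's contribution:
  -A: nom -4.400 → Σnom=-4.400; wc +0.130/-0.130 → slack +0.130/-0.130; half-tol=0.130, Σhalf²=0.016900
  -B: nom -39.500 → Σnom=-43.900; wc +0.173/-0.140 → slack +0.303/-0.270; half-tol=0.157, Σhalf²=0.041392
  -C: nom -12.200 → Σnom=-56.100; wc +0.390/-0.457 → slack +0.693/-0.727; half-tol=0.423, Σhalf²=0.220745
  -D: nom -46.200 → Σnom=-102.300; wc +0.150/-0.080 → slack +0.843/-0.807; half-tol=0.115, Σhalf²=0.233969
  +E: nom +14.500 → Σnom=-87.800; wc +0.380/-0.150 → slack +1.223/-0.957; half-tol=0.265, Σhalf²=0.304195
  -F: nom -24.700 → Σnom=-112.500; wc +0.020/-0.020 → slack +1.243/-0.977; half-tol=0.020, Σhalf²=0.304595
  +G: nom +12.800 → Σnom=-99.700; wc +0.204/-0.018 → slack +1.447/-0.995; half-tol=0.111, Σhalf²=0.316916
Nominal = -99.700. Worst-case = [-99.700 - 0.995, -99.700 + 1.447] = [-100.695, -98.253]. RSS = √0.316916 = 0.563.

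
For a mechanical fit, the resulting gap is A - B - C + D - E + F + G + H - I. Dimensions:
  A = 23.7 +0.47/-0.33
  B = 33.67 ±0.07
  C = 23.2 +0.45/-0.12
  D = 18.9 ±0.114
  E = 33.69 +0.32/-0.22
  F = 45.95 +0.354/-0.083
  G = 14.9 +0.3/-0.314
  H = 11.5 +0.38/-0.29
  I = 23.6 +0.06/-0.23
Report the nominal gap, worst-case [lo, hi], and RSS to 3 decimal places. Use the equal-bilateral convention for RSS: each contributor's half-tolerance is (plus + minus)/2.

nominal=0.790 wc=[-1.241,3.048] rss=0.779

Stack each dimension's contribution:
  +A: nom +23.700 → Σnom=23.700; wc +0.470/-0.330 → slack +0.470/-0.330; half-tol=0.400, Σhalf²=0.160000
  -B: nom -33.670 → Σnom=-9.970; wc +0.070/-0.070 → slack +0.540/-0.400; half-tol=0.070, Σhalf²=0.164900
  -C: nom -23.200 → Σnom=-33.170; wc +0.120/-0.450 → slack +0.660/-0.850; half-tol=0.285, Σhalf²=0.246125
  +D: nom +18.900 → Σnom=-14.270; wc +0.114/-0.114 → slack +0.774/-0.964; half-tol=0.114, Σhalf²=0.259121
  -E: nom -33.690 → Σnom=-47.960; wc +0.220/-0.320 → slack +0.994/-1.284; half-tol=0.270, Σhalf²=0.332021
  +F: nom +45.950 → Σnom=-2.010; wc +0.354/-0.083 → slack +1.348/-1.367; half-tol=0.218, Σhalf²=0.379763
  +G: nom +14.900 → Σnom=12.890; wc +0.300/-0.314 → slack +1.648/-1.681; half-tol=0.307, Σhalf²=0.474012
  +H: nom +11.500 → Σnom=24.390; wc +0.380/-0.290 → slack +2.028/-1.971; half-tol=0.335, Σhalf²=0.586237
  -I: nom -23.600 → Σnom=0.790; wc +0.230/-0.060 → slack +2.258/-2.031; half-tol=0.145, Σhalf²=0.607262
Nominal = 0.790. Worst-case = [0.790 - 2.031, 0.790 + 2.258] = [-1.241, 3.048]. RSS = √0.607262 = 0.779.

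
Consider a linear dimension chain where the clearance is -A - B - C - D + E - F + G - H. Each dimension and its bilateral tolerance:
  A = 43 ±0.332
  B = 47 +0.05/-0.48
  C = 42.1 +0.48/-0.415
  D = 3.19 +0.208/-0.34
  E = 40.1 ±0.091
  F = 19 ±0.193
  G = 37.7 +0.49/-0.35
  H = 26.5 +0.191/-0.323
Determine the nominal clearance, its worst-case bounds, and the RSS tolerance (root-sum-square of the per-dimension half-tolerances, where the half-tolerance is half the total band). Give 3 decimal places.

nominal=-102.990 wc=[-104.885,-100.326] rss=0.862

Stack each dimension's contribution:
  -A: nom -43.000 → Σnom=-43.000; wc +0.332/-0.332 → slack +0.332/-0.332; half-tol=0.332, Σhalf²=0.110224
  -B: nom -47.000 → Σnom=-90.000; wc +0.480/-0.050 → slack +0.812/-0.382; half-tol=0.265, Σhalf²=0.180449
  -C: nom -42.100 → Σnom=-132.100; wc +0.415/-0.480 → slack +1.227/-0.862; half-tol=0.448, Σhalf²=0.380705
  -D: nom -3.190 → Σnom=-135.290; wc +0.340/-0.208 → slack +1.567/-1.070; half-tol=0.274, Σhalf²=0.455781
  +E: nom +40.100 → Σnom=-95.190; wc +0.091/-0.091 → slack +1.658/-1.161; half-tol=0.091, Σhalf²=0.464062
  -F: nom -19.000 → Σnom=-114.190; wc +0.193/-0.193 → slack +1.851/-1.354; half-tol=0.193, Σhalf²=0.501311
  +G: nom +37.700 → Σnom=-76.490; wc +0.490/-0.350 → slack +2.341/-1.704; half-tol=0.420, Σhalf²=0.677711
  -H: nom -26.500 → Σnom=-102.990; wc +0.323/-0.191 → slack +2.664/-1.895; half-tol=0.257, Σhalf²=0.743760
Nominal = -102.990. Worst-case = [-102.990 - 1.895, -102.990 + 2.664] = [-104.885, -100.326]. RSS = √0.743760 = 0.862.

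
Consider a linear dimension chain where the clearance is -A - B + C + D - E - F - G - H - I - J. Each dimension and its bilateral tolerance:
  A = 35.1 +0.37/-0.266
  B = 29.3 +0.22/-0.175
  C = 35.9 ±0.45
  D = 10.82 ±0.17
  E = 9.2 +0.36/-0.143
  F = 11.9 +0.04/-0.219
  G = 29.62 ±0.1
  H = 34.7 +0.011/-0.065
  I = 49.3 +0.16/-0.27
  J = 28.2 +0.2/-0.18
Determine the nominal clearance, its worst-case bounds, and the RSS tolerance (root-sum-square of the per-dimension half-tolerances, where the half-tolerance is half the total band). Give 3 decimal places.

Stack each dimension's contribution:
  -A: nom -35.100 → Σnom=-35.100; wc +0.266/-0.370 → slack +0.266/-0.370; half-tol=0.318, Σhalf²=0.101124
  -B: nom -29.300 → Σnom=-64.400; wc +0.175/-0.220 → slack +0.441/-0.590; half-tol=0.198, Σhalf²=0.140130
  +C: nom +35.900 → Σnom=-28.500; wc +0.450/-0.450 → slack +0.891/-1.040; half-tol=0.450, Σhalf²=0.342630
  +D: nom +10.820 → Σnom=-17.680; wc +0.170/-0.170 → slack +1.061/-1.210; half-tol=0.170, Σhalf²=0.371530
  -E: nom -9.200 → Σnom=-26.880; wc +0.143/-0.360 → slack +1.204/-1.570; half-tol=0.252, Σhalf²=0.434783
  -F: nom -11.900 → Σnom=-38.780; wc +0.219/-0.040 → slack +1.423/-1.610; half-tol=0.130, Σhalf²=0.451553
  -G: nom -29.620 → Σnom=-68.400; wc +0.100/-0.100 → slack +1.523/-1.710; half-tol=0.100, Σhalf²=0.461553
  -H: nom -34.700 → Σnom=-103.100; wc +0.065/-0.011 → slack +1.588/-1.721; half-tol=0.038, Σhalf²=0.462997
  -I: nom -49.300 → Σnom=-152.400; wc +0.270/-0.160 → slack +1.858/-1.881; half-tol=0.215, Σhalf²=0.509222
  -J: nom -28.200 → Σnom=-180.600; wc +0.180/-0.200 → slack +2.038/-2.081; half-tol=0.190, Σhalf²=0.545322
Nominal = -180.600. Worst-case = [-180.600 - 2.081, -180.600 + 2.038] = [-182.681, -178.562]. RSS = √0.545322 = 0.738.

nominal=-180.600 wc=[-182.681,-178.562] rss=0.738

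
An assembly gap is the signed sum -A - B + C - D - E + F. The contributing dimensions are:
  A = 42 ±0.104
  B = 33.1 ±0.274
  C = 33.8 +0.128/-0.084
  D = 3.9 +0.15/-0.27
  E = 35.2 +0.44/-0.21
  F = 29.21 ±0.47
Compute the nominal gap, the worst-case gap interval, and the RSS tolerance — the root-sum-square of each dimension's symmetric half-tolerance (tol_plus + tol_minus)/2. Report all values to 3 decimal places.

Stack each dimension's contribution:
  -A: nom -42.000 → Σnom=-42.000; wc +0.104/-0.104 → slack +0.104/-0.104; half-tol=0.104, Σhalf²=0.010816
  -B: nom -33.100 → Σnom=-75.100; wc +0.274/-0.274 → slack +0.378/-0.378; half-tol=0.274, Σhalf²=0.085892
  +C: nom +33.800 → Σnom=-41.300; wc +0.128/-0.084 → slack +0.506/-0.462; half-tol=0.106, Σhalf²=0.097128
  -D: nom -3.900 → Σnom=-45.200; wc +0.270/-0.150 → slack +0.776/-0.612; half-tol=0.210, Σhalf²=0.141228
  -E: nom -35.200 → Σnom=-80.400; wc +0.210/-0.440 → slack +0.986/-1.052; half-tol=0.325, Σhalf²=0.246853
  +F: nom +29.210 → Σnom=-51.190; wc +0.470/-0.470 → slack +1.456/-1.522; half-tol=0.470, Σhalf²=0.467753
Nominal = -51.190. Worst-case = [-51.190 - 1.522, -51.190 + 1.456] = [-52.712, -49.734]. RSS = √0.467753 = 0.684.

nominal=-51.190 wc=[-52.712,-49.734] rss=0.684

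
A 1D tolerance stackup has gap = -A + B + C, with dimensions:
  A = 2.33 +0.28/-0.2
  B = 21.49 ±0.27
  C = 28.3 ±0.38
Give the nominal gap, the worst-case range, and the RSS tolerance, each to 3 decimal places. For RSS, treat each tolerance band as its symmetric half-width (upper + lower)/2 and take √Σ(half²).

Stack each dimension's contribution:
  -A: nom -2.330 → Σnom=-2.330; wc +0.200/-0.280 → slack +0.200/-0.280; half-tol=0.240, Σhalf²=0.057600
  +B: nom +21.490 → Σnom=19.160; wc +0.270/-0.270 → slack +0.470/-0.550; half-tol=0.270, Σhalf²=0.130500
  +C: nom +28.300 → Σnom=47.460; wc +0.380/-0.380 → slack +0.850/-0.930; half-tol=0.380, Σhalf²=0.274900
Nominal = 47.460. Worst-case = [47.460 - 0.930, 47.460 + 0.850] = [46.530, 48.310]. RSS = √0.274900 = 0.524.

nominal=47.460 wc=[46.530,48.310] rss=0.524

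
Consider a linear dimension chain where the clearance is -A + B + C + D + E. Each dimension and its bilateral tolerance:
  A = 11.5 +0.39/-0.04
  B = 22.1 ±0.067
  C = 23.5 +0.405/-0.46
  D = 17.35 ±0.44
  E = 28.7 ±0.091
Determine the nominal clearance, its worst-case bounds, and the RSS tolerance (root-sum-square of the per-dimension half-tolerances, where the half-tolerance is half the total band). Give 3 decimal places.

Stack each dimension's contribution:
  -A: nom -11.500 → Σnom=-11.500; wc +0.040/-0.390 → slack +0.040/-0.390; half-tol=0.215, Σhalf²=0.046225
  +B: nom +22.100 → Σnom=10.600; wc +0.067/-0.067 → slack +0.107/-0.457; half-tol=0.067, Σhalf²=0.050714
  +C: nom +23.500 → Σnom=34.100; wc +0.405/-0.460 → slack +0.512/-0.917; half-tol=0.432, Σhalf²=0.237770
  +D: nom +17.350 → Σnom=51.450; wc +0.440/-0.440 → slack +0.952/-1.357; half-tol=0.440, Σhalf²=0.431370
  +E: nom +28.700 → Σnom=80.150; wc +0.091/-0.091 → slack +1.043/-1.448; half-tol=0.091, Σhalf²=0.439651
Nominal = 80.150. Worst-case = [80.150 - 1.448, 80.150 + 1.043] = [78.702, 81.193]. RSS = √0.439651 = 0.663.

nominal=80.150 wc=[78.702,81.193] rss=0.663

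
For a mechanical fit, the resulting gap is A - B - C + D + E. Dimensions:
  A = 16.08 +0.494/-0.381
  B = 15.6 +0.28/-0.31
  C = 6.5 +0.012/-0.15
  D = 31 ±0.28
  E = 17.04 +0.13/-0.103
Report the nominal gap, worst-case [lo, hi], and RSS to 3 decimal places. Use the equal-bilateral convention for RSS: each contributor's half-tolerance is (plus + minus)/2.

Stack each dimension's contribution:
  +A: nom +16.080 → Σnom=16.080; wc +0.494/-0.381 → slack +0.494/-0.381; half-tol=0.438, Σhalf²=0.191406
  -B: nom -15.600 → Σnom=0.480; wc +0.310/-0.280 → slack +0.804/-0.661; half-tol=0.295, Σhalf²=0.278431
  -C: nom -6.500 → Σnom=-6.020; wc +0.150/-0.012 → slack +0.954/-0.673; half-tol=0.081, Σhalf²=0.284992
  +D: nom +31.000 → Σnom=24.980; wc +0.280/-0.280 → slack +1.234/-0.953; half-tol=0.280, Σhalf²=0.363392
  +E: nom +17.040 → Σnom=42.020; wc +0.130/-0.103 → slack +1.364/-1.056; half-tol=0.116, Σhalf²=0.376965
Nominal = 42.020. Worst-case = [42.020 - 1.056, 42.020 + 1.364] = [40.964, 43.384]. RSS = √0.376965 = 0.614.

nominal=42.020 wc=[40.964,43.384] rss=0.614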